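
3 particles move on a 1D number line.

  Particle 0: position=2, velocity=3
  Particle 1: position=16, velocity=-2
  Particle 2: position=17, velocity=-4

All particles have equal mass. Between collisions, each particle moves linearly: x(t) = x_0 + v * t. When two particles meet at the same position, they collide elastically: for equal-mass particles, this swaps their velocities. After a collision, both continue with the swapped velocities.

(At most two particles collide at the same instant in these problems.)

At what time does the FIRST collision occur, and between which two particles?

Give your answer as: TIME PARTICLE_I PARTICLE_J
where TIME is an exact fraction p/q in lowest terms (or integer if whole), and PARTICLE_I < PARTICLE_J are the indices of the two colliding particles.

Pair (0,1): pos 2,16 vel 3,-2 -> gap=14, closing at 5/unit, collide at t=14/5
Pair (1,2): pos 16,17 vel -2,-4 -> gap=1, closing at 2/unit, collide at t=1/2
Earliest collision: t=1/2 between 1 and 2

Answer: 1/2 1 2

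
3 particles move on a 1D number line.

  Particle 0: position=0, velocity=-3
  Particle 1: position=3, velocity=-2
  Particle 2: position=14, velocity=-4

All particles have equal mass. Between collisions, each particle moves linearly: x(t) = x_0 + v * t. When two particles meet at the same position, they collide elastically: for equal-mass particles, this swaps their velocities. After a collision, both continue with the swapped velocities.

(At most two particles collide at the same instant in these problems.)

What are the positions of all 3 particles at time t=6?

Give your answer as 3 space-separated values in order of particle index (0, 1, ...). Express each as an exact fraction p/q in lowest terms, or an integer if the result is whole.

Collision at t=11/2: particles 1 and 2 swap velocities; positions: p0=-33/2 p1=-8 p2=-8; velocities now: v0=-3 v1=-4 v2=-2
Advance to t=6 (no further collisions before then); velocities: v0=-3 v1=-4 v2=-2; positions = -18 -10 -9

Answer: -18 -10 -9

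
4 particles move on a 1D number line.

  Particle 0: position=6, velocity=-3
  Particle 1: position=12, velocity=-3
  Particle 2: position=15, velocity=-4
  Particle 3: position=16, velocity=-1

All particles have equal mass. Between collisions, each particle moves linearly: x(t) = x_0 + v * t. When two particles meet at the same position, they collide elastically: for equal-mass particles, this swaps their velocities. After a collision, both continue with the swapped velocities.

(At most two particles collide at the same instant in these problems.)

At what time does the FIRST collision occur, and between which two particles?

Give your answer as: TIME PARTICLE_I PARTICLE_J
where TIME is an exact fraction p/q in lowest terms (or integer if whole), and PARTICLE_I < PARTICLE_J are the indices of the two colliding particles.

Answer: 3 1 2

Derivation:
Pair (0,1): pos 6,12 vel -3,-3 -> not approaching (rel speed 0 <= 0)
Pair (1,2): pos 12,15 vel -3,-4 -> gap=3, closing at 1/unit, collide at t=3
Pair (2,3): pos 15,16 vel -4,-1 -> not approaching (rel speed -3 <= 0)
Earliest collision: t=3 between 1 and 2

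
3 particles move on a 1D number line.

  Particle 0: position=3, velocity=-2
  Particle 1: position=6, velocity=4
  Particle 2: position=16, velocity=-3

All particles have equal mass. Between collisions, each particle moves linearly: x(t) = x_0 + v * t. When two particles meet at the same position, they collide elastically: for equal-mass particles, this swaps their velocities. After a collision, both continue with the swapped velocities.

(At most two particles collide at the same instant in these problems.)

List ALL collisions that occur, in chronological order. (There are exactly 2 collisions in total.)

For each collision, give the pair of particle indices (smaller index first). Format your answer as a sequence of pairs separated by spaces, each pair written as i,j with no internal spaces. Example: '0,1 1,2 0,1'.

Answer: 1,2 0,1

Derivation:
Collision at t=10/7: particles 1 and 2 swap velocities; positions: p0=1/7 p1=82/7 p2=82/7; velocities now: v0=-2 v1=-3 v2=4
Collision at t=13: particles 0 and 1 swap velocities; positions: p0=-23 p1=-23 p2=58; velocities now: v0=-3 v1=-2 v2=4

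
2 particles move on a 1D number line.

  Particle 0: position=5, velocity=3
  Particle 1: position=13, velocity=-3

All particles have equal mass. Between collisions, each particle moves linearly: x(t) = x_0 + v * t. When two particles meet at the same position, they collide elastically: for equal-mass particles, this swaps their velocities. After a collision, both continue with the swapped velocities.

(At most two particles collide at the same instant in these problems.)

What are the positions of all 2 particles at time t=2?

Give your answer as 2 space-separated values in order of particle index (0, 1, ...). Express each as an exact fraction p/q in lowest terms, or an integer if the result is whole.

Collision at t=4/3: particles 0 and 1 swap velocities; positions: p0=9 p1=9; velocities now: v0=-3 v1=3
Advance to t=2 (no further collisions before then); velocities: v0=-3 v1=3; positions = 7 11

Answer: 7 11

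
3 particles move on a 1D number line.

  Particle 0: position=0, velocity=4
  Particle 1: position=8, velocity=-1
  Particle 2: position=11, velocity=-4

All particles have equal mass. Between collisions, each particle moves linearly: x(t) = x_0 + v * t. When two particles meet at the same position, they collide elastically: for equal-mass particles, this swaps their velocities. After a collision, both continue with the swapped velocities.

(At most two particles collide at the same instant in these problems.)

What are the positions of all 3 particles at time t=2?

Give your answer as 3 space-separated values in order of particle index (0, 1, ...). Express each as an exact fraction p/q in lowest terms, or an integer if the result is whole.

Collision at t=1: particles 1 and 2 swap velocities; positions: p0=4 p1=7 p2=7; velocities now: v0=4 v1=-4 v2=-1
Collision at t=11/8: particles 0 and 1 swap velocities; positions: p0=11/2 p1=11/2 p2=53/8; velocities now: v0=-4 v1=4 v2=-1
Collision at t=8/5: particles 1 and 2 swap velocities; positions: p0=23/5 p1=32/5 p2=32/5; velocities now: v0=-4 v1=-1 v2=4
Advance to t=2 (no further collisions before then); velocities: v0=-4 v1=-1 v2=4; positions = 3 6 8

Answer: 3 6 8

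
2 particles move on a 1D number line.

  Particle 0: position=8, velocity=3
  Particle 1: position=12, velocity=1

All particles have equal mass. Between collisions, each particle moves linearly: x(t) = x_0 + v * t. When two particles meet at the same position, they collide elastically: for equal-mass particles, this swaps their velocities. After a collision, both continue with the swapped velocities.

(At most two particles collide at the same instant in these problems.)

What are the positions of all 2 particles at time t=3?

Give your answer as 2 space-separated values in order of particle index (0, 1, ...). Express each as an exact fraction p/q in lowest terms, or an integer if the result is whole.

Collision at t=2: particles 0 and 1 swap velocities; positions: p0=14 p1=14; velocities now: v0=1 v1=3
Advance to t=3 (no further collisions before then); velocities: v0=1 v1=3; positions = 15 17

Answer: 15 17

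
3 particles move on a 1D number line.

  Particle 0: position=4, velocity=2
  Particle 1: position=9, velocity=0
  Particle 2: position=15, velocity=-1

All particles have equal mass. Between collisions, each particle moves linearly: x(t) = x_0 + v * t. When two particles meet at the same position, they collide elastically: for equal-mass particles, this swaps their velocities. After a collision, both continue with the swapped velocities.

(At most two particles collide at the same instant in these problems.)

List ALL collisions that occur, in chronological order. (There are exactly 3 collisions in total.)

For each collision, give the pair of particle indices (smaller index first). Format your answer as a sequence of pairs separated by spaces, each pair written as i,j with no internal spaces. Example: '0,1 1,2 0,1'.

Answer: 0,1 1,2 0,1

Derivation:
Collision at t=5/2: particles 0 and 1 swap velocities; positions: p0=9 p1=9 p2=25/2; velocities now: v0=0 v1=2 v2=-1
Collision at t=11/3: particles 1 and 2 swap velocities; positions: p0=9 p1=34/3 p2=34/3; velocities now: v0=0 v1=-1 v2=2
Collision at t=6: particles 0 and 1 swap velocities; positions: p0=9 p1=9 p2=16; velocities now: v0=-1 v1=0 v2=2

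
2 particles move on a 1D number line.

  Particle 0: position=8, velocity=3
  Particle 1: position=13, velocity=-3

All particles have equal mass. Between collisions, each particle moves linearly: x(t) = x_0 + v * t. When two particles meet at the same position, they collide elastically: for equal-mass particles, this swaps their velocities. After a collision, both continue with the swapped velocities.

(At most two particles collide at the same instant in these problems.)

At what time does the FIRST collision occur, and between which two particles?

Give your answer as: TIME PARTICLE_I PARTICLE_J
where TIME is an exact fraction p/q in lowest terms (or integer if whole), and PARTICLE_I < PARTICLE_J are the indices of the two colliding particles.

Pair (0,1): pos 8,13 vel 3,-3 -> gap=5, closing at 6/unit, collide at t=5/6
Earliest collision: t=5/6 between 0 and 1

Answer: 5/6 0 1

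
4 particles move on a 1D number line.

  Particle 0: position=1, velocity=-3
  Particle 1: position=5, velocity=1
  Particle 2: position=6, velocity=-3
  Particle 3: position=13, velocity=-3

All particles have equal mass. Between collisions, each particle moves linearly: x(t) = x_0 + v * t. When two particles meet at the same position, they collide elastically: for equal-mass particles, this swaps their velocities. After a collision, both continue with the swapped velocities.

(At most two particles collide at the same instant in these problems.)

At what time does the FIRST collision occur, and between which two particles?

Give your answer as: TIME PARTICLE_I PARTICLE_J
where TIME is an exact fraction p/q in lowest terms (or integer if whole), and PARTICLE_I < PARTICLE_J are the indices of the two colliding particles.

Pair (0,1): pos 1,5 vel -3,1 -> not approaching (rel speed -4 <= 0)
Pair (1,2): pos 5,6 vel 1,-3 -> gap=1, closing at 4/unit, collide at t=1/4
Pair (2,3): pos 6,13 vel -3,-3 -> not approaching (rel speed 0 <= 0)
Earliest collision: t=1/4 between 1 and 2

Answer: 1/4 1 2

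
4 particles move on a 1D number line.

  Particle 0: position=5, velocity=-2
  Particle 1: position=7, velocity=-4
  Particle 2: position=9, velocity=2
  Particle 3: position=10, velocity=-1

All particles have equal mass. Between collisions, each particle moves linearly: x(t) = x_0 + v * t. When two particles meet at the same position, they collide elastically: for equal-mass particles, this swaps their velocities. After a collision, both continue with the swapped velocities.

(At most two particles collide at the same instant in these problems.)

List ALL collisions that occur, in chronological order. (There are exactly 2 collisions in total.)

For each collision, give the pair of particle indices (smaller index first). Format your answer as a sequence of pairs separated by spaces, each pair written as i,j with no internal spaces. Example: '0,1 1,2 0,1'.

Collision at t=1/3: particles 2 and 3 swap velocities; positions: p0=13/3 p1=17/3 p2=29/3 p3=29/3; velocities now: v0=-2 v1=-4 v2=-1 v3=2
Collision at t=1: particles 0 and 1 swap velocities; positions: p0=3 p1=3 p2=9 p3=11; velocities now: v0=-4 v1=-2 v2=-1 v3=2

Answer: 2,3 0,1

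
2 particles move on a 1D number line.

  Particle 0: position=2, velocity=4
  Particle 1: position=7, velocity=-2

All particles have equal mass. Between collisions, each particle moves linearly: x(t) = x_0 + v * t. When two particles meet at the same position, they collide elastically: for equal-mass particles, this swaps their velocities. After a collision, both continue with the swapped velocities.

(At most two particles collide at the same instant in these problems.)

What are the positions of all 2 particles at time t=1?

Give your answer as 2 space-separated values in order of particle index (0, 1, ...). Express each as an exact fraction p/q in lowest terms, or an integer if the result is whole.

Answer: 5 6

Derivation:
Collision at t=5/6: particles 0 and 1 swap velocities; positions: p0=16/3 p1=16/3; velocities now: v0=-2 v1=4
Advance to t=1 (no further collisions before then); velocities: v0=-2 v1=4; positions = 5 6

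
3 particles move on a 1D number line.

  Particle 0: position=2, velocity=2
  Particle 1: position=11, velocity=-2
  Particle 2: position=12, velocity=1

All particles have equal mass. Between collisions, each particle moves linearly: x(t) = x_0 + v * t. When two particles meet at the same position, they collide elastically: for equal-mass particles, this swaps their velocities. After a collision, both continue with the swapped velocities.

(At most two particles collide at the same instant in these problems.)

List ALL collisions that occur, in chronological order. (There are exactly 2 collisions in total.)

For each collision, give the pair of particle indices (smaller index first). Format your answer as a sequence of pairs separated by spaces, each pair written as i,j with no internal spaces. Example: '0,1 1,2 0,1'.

Collision at t=9/4: particles 0 and 1 swap velocities; positions: p0=13/2 p1=13/2 p2=57/4; velocities now: v0=-2 v1=2 v2=1
Collision at t=10: particles 1 and 2 swap velocities; positions: p0=-9 p1=22 p2=22; velocities now: v0=-2 v1=1 v2=2

Answer: 0,1 1,2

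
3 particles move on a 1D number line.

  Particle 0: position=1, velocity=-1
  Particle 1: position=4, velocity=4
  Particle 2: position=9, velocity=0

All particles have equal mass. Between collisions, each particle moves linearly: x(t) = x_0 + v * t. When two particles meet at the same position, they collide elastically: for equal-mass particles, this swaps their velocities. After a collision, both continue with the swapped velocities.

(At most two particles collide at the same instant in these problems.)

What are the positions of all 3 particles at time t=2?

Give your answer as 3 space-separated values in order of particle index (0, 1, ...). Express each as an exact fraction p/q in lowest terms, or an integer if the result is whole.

Answer: -1 9 12

Derivation:
Collision at t=5/4: particles 1 and 2 swap velocities; positions: p0=-1/4 p1=9 p2=9; velocities now: v0=-1 v1=0 v2=4
Advance to t=2 (no further collisions before then); velocities: v0=-1 v1=0 v2=4; positions = -1 9 12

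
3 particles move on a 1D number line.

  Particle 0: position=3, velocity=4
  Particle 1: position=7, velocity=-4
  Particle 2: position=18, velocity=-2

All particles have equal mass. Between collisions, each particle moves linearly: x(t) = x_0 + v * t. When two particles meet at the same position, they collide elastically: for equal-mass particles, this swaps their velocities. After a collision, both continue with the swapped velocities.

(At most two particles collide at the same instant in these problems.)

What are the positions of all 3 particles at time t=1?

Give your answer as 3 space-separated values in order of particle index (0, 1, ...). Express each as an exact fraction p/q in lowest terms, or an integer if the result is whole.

Collision at t=1/2: particles 0 and 1 swap velocities; positions: p0=5 p1=5 p2=17; velocities now: v0=-4 v1=4 v2=-2
Advance to t=1 (no further collisions before then); velocities: v0=-4 v1=4 v2=-2; positions = 3 7 16

Answer: 3 7 16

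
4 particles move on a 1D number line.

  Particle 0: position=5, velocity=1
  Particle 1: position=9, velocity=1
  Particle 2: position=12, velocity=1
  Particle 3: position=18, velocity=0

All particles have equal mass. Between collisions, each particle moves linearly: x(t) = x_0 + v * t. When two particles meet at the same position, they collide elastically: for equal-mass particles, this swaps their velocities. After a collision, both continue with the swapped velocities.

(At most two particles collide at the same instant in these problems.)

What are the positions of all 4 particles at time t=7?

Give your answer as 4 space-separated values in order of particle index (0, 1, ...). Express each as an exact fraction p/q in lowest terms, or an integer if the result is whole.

Answer: 12 16 18 19

Derivation:
Collision at t=6: particles 2 and 3 swap velocities; positions: p0=11 p1=15 p2=18 p3=18; velocities now: v0=1 v1=1 v2=0 v3=1
Advance to t=7 (no further collisions before then); velocities: v0=1 v1=1 v2=0 v3=1; positions = 12 16 18 19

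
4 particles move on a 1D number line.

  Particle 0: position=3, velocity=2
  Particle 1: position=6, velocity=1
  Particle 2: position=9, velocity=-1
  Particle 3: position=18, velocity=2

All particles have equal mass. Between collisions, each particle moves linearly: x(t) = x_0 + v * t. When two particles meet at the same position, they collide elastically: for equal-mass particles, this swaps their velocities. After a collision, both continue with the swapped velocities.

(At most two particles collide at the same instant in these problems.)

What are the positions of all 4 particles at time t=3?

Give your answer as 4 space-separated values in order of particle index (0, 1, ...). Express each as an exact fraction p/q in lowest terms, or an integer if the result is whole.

Answer: 6 9 9 24

Derivation:
Collision at t=3/2: particles 1 and 2 swap velocities; positions: p0=6 p1=15/2 p2=15/2 p3=21; velocities now: v0=2 v1=-1 v2=1 v3=2
Collision at t=2: particles 0 and 1 swap velocities; positions: p0=7 p1=7 p2=8 p3=22; velocities now: v0=-1 v1=2 v2=1 v3=2
Collision at t=3: particles 1 and 2 swap velocities; positions: p0=6 p1=9 p2=9 p3=24; velocities now: v0=-1 v1=1 v2=2 v3=2
Advance to t=3 (no further collisions before then); velocities: v0=-1 v1=1 v2=2 v3=2; positions = 6 9 9 24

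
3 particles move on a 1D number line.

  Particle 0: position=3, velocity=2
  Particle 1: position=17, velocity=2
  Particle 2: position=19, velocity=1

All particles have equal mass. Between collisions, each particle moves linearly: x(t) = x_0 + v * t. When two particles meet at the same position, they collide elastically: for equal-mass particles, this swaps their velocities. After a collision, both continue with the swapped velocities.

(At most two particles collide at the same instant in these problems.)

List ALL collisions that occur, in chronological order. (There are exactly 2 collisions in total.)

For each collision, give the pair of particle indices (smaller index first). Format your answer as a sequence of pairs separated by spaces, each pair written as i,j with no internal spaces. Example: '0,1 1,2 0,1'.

Collision at t=2: particles 1 and 2 swap velocities; positions: p0=7 p1=21 p2=21; velocities now: v0=2 v1=1 v2=2
Collision at t=16: particles 0 and 1 swap velocities; positions: p0=35 p1=35 p2=49; velocities now: v0=1 v1=2 v2=2

Answer: 1,2 0,1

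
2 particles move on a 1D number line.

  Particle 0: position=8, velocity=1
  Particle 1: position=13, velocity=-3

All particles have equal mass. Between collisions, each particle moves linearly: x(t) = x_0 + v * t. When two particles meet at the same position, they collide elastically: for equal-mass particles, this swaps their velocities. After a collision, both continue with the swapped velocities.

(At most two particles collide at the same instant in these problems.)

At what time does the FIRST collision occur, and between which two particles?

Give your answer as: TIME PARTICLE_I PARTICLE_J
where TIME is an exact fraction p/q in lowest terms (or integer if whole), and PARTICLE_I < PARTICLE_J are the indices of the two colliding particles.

Pair (0,1): pos 8,13 vel 1,-3 -> gap=5, closing at 4/unit, collide at t=5/4
Earliest collision: t=5/4 between 0 and 1

Answer: 5/4 0 1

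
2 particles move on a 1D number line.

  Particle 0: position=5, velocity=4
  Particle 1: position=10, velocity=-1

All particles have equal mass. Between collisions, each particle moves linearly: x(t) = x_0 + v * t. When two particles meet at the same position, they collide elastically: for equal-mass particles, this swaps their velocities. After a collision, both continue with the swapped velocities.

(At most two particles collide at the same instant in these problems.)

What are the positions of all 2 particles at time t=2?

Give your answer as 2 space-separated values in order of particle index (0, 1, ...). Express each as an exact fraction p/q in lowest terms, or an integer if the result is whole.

Answer: 8 13

Derivation:
Collision at t=1: particles 0 and 1 swap velocities; positions: p0=9 p1=9; velocities now: v0=-1 v1=4
Advance to t=2 (no further collisions before then); velocities: v0=-1 v1=4; positions = 8 13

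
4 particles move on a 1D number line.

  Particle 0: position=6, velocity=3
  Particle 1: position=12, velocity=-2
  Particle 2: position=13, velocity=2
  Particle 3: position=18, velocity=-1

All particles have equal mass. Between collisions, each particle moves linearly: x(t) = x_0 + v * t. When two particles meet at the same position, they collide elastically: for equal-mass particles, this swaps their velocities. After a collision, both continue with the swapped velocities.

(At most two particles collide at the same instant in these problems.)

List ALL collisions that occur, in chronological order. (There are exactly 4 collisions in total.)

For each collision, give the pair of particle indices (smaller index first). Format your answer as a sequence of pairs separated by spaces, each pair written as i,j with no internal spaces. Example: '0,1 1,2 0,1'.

Collision at t=6/5: particles 0 and 1 swap velocities; positions: p0=48/5 p1=48/5 p2=77/5 p3=84/5; velocities now: v0=-2 v1=3 v2=2 v3=-1
Collision at t=5/3: particles 2 and 3 swap velocities; positions: p0=26/3 p1=11 p2=49/3 p3=49/3; velocities now: v0=-2 v1=3 v2=-1 v3=2
Collision at t=3: particles 1 and 2 swap velocities; positions: p0=6 p1=15 p2=15 p3=19; velocities now: v0=-2 v1=-1 v2=3 v3=2
Collision at t=7: particles 2 and 3 swap velocities; positions: p0=-2 p1=11 p2=27 p3=27; velocities now: v0=-2 v1=-1 v2=2 v3=3

Answer: 0,1 2,3 1,2 2,3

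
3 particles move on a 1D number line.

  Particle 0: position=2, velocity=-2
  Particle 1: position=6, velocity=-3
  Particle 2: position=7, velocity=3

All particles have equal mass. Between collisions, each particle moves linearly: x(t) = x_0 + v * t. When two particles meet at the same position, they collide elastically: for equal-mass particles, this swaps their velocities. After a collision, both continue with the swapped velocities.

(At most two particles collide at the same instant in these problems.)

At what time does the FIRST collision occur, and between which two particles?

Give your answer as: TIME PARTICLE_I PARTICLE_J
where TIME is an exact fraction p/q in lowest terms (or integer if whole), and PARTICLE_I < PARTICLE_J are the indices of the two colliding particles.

Answer: 4 0 1

Derivation:
Pair (0,1): pos 2,6 vel -2,-3 -> gap=4, closing at 1/unit, collide at t=4
Pair (1,2): pos 6,7 vel -3,3 -> not approaching (rel speed -6 <= 0)
Earliest collision: t=4 between 0 and 1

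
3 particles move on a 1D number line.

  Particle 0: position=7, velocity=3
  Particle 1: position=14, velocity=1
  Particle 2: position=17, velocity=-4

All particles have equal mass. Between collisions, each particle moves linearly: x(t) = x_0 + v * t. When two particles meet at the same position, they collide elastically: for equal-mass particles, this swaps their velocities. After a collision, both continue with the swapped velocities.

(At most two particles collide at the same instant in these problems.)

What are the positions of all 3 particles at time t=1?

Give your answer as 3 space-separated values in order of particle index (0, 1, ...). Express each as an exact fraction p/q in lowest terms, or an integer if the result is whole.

Collision at t=3/5: particles 1 and 2 swap velocities; positions: p0=44/5 p1=73/5 p2=73/5; velocities now: v0=3 v1=-4 v2=1
Advance to t=1 (no further collisions before then); velocities: v0=3 v1=-4 v2=1; positions = 10 13 15

Answer: 10 13 15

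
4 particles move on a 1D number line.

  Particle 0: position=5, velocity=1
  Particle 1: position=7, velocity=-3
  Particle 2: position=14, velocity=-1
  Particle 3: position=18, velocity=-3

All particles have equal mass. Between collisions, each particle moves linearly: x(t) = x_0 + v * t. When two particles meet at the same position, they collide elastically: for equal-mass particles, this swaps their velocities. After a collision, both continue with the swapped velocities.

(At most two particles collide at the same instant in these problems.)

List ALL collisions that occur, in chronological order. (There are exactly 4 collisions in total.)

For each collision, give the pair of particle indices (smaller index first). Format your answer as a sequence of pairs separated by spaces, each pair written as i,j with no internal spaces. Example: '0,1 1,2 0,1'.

Collision at t=1/2: particles 0 and 1 swap velocities; positions: p0=11/2 p1=11/2 p2=27/2 p3=33/2; velocities now: v0=-3 v1=1 v2=-1 v3=-3
Collision at t=2: particles 2 and 3 swap velocities; positions: p0=1 p1=7 p2=12 p3=12; velocities now: v0=-3 v1=1 v2=-3 v3=-1
Collision at t=13/4: particles 1 and 2 swap velocities; positions: p0=-11/4 p1=33/4 p2=33/4 p3=43/4; velocities now: v0=-3 v1=-3 v2=1 v3=-1
Collision at t=9/2: particles 2 and 3 swap velocities; positions: p0=-13/2 p1=9/2 p2=19/2 p3=19/2; velocities now: v0=-3 v1=-3 v2=-1 v3=1

Answer: 0,1 2,3 1,2 2,3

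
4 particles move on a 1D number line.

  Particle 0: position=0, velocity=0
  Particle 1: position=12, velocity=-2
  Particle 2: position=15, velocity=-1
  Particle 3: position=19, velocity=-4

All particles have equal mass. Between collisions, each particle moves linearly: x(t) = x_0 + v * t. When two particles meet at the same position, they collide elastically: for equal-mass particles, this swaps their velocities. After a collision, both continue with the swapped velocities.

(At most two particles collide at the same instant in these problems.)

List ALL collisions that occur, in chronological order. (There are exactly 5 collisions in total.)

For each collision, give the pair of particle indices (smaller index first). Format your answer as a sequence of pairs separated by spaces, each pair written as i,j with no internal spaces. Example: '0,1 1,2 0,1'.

Answer: 2,3 1,2 0,1 1,2 2,3

Derivation:
Collision at t=4/3: particles 2 and 3 swap velocities; positions: p0=0 p1=28/3 p2=41/3 p3=41/3; velocities now: v0=0 v1=-2 v2=-4 v3=-1
Collision at t=7/2: particles 1 and 2 swap velocities; positions: p0=0 p1=5 p2=5 p3=23/2; velocities now: v0=0 v1=-4 v2=-2 v3=-1
Collision at t=19/4: particles 0 and 1 swap velocities; positions: p0=0 p1=0 p2=5/2 p3=41/4; velocities now: v0=-4 v1=0 v2=-2 v3=-1
Collision at t=6: particles 1 and 2 swap velocities; positions: p0=-5 p1=0 p2=0 p3=9; velocities now: v0=-4 v1=-2 v2=0 v3=-1
Collision at t=15: particles 2 and 3 swap velocities; positions: p0=-41 p1=-18 p2=0 p3=0; velocities now: v0=-4 v1=-2 v2=-1 v3=0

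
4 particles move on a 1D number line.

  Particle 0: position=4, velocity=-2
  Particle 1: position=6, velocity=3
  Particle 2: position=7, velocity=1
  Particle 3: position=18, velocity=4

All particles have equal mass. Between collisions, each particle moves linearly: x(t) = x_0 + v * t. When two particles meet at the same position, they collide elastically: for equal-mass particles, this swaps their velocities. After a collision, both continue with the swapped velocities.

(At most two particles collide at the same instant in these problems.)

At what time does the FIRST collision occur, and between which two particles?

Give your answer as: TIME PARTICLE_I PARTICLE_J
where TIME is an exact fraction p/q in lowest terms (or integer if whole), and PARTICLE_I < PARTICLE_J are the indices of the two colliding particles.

Pair (0,1): pos 4,6 vel -2,3 -> not approaching (rel speed -5 <= 0)
Pair (1,2): pos 6,7 vel 3,1 -> gap=1, closing at 2/unit, collide at t=1/2
Pair (2,3): pos 7,18 vel 1,4 -> not approaching (rel speed -3 <= 0)
Earliest collision: t=1/2 between 1 and 2

Answer: 1/2 1 2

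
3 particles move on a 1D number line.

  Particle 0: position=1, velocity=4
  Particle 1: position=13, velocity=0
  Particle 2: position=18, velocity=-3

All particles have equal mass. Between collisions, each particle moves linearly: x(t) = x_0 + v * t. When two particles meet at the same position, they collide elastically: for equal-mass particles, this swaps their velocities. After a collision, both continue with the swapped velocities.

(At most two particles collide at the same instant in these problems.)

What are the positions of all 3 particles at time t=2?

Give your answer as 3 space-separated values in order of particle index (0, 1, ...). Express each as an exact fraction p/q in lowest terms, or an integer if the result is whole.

Collision at t=5/3: particles 1 and 2 swap velocities; positions: p0=23/3 p1=13 p2=13; velocities now: v0=4 v1=-3 v2=0
Advance to t=2 (no further collisions before then); velocities: v0=4 v1=-3 v2=0; positions = 9 12 13

Answer: 9 12 13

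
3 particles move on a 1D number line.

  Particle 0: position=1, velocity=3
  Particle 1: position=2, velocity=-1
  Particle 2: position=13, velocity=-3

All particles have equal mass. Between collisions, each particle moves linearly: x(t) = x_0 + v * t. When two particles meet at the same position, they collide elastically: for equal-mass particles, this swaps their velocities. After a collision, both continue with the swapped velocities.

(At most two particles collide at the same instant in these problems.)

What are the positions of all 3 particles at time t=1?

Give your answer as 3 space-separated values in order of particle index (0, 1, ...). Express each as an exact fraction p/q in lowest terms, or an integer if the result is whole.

Answer: 1 4 10

Derivation:
Collision at t=1/4: particles 0 and 1 swap velocities; positions: p0=7/4 p1=7/4 p2=49/4; velocities now: v0=-1 v1=3 v2=-3
Advance to t=1 (no further collisions before then); velocities: v0=-1 v1=3 v2=-3; positions = 1 4 10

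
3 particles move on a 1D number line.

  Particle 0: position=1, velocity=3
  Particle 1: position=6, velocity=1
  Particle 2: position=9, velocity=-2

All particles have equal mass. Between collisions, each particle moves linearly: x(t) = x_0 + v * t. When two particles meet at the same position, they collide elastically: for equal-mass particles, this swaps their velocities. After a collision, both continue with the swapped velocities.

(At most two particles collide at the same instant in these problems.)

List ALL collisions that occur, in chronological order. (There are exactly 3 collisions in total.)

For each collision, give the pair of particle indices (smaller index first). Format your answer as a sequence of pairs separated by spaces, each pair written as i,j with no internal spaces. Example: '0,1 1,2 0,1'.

Answer: 1,2 0,1 1,2

Derivation:
Collision at t=1: particles 1 and 2 swap velocities; positions: p0=4 p1=7 p2=7; velocities now: v0=3 v1=-2 v2=1
Collision at t=8/5: particles 0 and 1 swap velocities; positions: p0=29/5 p1=29/5 p2=38/5; velocities now: v0=-2 v1=3 v2=1
Collision at t=5/2: particles 1 and 2 swap velocities; positions: p0=4 p1=17/2 p2=17/2; velocities now: v0=-2 v1=1 v2=3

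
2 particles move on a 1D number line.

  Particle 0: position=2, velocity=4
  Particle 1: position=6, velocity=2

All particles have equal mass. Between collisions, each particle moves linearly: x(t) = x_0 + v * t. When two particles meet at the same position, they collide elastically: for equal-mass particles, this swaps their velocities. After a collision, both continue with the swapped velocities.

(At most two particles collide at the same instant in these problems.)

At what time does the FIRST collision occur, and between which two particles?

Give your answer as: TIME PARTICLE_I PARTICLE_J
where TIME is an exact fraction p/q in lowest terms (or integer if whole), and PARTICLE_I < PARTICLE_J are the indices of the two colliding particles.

Pair (0,1): pos 2,6 vel 4,2 -> gap=4, closing at 2/unit, collide at t=2
Earliest collision: t=2 between 0 and 1

Answer: 2 0 1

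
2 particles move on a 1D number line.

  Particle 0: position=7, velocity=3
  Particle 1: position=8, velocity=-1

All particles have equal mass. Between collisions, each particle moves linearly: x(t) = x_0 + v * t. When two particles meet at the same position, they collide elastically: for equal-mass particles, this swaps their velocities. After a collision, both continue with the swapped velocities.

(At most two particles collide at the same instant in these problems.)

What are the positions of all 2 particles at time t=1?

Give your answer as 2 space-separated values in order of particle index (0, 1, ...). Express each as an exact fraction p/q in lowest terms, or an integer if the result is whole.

Answer: 7 10

Derivation:
Collision at t=1/4: particles 0 and 1 swap velocities; positions: p0=31/4 p1=31/4; velocities now: v0=-1 v1=3
Advance to t=1 (no further collisions before then); velocities: v0=-1 v1=3; positions = 7 10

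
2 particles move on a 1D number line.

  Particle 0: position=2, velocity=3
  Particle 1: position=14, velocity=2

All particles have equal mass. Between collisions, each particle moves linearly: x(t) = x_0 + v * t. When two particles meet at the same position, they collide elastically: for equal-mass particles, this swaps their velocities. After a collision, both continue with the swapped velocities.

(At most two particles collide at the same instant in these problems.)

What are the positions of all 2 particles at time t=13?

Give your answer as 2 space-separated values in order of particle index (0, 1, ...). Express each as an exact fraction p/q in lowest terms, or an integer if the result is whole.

Answer: 40 41

Derivation:
Collision at t=12: particles 0 and 1 swap velocities; positions: p0=38 p1=38; velocities now: v0=2 v1=3
Advance to t=13 (no further collisions before then); velocities: v0=2 v1=3; positions = 40 41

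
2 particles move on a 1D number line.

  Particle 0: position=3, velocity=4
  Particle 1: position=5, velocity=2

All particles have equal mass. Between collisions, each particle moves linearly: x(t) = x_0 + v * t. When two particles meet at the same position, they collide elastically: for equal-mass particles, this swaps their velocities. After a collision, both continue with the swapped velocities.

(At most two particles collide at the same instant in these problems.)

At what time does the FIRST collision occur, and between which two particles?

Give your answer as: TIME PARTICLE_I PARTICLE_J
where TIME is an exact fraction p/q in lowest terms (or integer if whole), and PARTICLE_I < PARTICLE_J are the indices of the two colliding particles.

Pair (0,1): pos 3,5 vel 4,2 -> gap=2, closing at 2/unit, collide at t=1
Earliest collision: t=1 between 0 and 1

Answer: 1 0 1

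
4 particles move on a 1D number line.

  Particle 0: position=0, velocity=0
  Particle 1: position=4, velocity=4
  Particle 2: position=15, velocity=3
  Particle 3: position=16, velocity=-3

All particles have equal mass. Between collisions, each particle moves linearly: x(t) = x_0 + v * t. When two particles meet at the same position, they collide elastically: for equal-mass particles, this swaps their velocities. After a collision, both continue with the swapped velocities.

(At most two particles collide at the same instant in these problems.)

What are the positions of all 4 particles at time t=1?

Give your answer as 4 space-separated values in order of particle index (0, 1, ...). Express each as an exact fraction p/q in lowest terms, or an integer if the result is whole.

Answer: 0 8 13 18

Derivation:
Collision at t=1/6: particles 2 and 3 swap velocities; positions: p0=0 p1=14/3 p2=31/2 p3=31/2; velocities now: v0=0 v1=4 v2=-3 v3=3
Advance to t=1 (no further collisions before then); velocities: v0=0 v1=4 v2=-3 v3=3; positions = 0 8 13 18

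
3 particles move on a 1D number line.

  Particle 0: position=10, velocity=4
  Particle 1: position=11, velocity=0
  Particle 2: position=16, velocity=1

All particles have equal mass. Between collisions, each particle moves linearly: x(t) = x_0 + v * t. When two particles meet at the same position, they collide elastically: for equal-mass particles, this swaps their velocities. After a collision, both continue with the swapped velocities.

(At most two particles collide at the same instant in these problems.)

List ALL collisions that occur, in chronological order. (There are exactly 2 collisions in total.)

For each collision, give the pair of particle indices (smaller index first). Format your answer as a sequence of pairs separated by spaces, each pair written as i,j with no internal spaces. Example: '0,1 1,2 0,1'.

Answer: 0,1 1,2

Derivation:
Collision at t=1/4: particles 0 and 1 swap velocities; positions: p0=11 p1=11 p2=65/4; velocities now: v0=0 v1=4 v2=1
Collision at t=2: particles 1 and 2 swap velocities; positions: p0=11 p1=18 p2=18; velocities now: v0=0 v1=1 v2=4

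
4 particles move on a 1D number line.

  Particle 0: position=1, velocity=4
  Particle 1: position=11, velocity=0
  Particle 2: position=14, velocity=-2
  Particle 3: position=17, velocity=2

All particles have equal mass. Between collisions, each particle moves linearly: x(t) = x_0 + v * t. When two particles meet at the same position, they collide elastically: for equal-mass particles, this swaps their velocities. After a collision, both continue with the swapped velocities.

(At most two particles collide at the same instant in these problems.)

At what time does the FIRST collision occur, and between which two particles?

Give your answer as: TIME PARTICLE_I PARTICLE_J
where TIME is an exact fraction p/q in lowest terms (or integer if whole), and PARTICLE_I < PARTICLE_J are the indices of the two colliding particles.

Answer: 3/2 1 2

Derivation:
Pair (0,1): pos 1,11 vel 4,0 -> gap=10, closing at 4/unit, collide at t=5/2
Pair (1,2): pos 11,14 vel 0,-2 -> gap=3, closing at 2/unit, collide at t=3/2
Pair (2,3): pos 14,17 vel -2,2 -> not approaching (rel speed -4 <= 0)
Earliest collision: t=3/2 between 1 and 2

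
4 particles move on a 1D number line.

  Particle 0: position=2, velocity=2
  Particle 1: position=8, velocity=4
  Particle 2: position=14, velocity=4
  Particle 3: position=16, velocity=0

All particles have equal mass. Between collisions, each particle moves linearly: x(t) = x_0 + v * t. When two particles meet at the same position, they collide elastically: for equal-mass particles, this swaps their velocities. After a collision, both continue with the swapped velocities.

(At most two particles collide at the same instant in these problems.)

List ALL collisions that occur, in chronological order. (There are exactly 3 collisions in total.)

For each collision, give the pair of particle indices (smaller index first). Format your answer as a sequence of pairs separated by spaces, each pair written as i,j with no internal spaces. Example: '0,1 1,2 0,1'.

Collision at t=1/2: particles 2 and 3 swap velocities; positions: p0=3 p1=10 p2=16 p3=16; velocities now: v0=2 v1=4 v2=0 v3=4
Collision at t=2: particles 1 and 2 swap velocities; positions: p0=6 p1=16 p2=16 p3=22; velocities now: v0=2 v1=0 v2=4 v3=4
Collision at t=7: particles 0 and 1 swap velocities; positions: p0=16 p1=16 p2=36 p3=42; velocities now: v0=0 v1=2 v2=4 v3=4

Answer: 2,3 1,2 0,1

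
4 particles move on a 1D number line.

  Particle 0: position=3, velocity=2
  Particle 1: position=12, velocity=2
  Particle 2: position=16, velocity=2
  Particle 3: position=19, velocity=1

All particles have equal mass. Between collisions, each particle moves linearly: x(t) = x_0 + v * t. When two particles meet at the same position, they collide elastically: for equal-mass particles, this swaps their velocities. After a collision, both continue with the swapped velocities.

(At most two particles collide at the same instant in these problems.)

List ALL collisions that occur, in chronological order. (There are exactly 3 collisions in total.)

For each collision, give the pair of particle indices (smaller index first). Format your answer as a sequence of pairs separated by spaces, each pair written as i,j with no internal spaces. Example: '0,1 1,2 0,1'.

Collision at t=3: particles 2 and 3 swap velocities; positions: p0=9 p1=18 p2=22 p3=22; velocities now: v0=2 v1=2 v2=1 v3=2
Collision at t=7: particles 1 and 2 swap velocities; positions: p0=17 p1=26 p2=26 p3=30; velocities now: v0=2 v1=1 v2=2 v3=2
Collision at t=16: particles 0 and 1 swap velocities; positions: p0=35 p1=35 p2=44 p3=48; velocities now: v0=1 v1=2 v2=2 v3=2

Answer: 2,3 1,2 0,1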